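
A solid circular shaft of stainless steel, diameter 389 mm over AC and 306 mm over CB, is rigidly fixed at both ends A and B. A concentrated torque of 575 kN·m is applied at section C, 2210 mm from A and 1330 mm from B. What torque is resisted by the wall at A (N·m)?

351000 N·m

Compatibility: T_A·a/J_AC = T_B·b/J_CB with T_A + T_B = T₀.
J_AC = 2.25×10^-3 m⁴, J_CB = 8.61×10^-4 m⁴, so T_A = T₀·(J_AC/a)/((J_AC/a)+(J_CB/b)) = 351400 N·m, T_B = 223600 N·m.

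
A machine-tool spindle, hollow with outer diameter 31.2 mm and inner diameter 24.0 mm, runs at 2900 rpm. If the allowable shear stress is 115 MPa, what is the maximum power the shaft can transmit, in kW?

135 kW

J = π(d_o⁴ − d_i⁴)/32 = π(0.0312⁴ − 0.0240⁴)/32 = 6.046×10^-8 m⁴.
T_max = τ_allow·J/r = 1.15×10^8 × 6.046×10^-8 / 0.0156 = 445.7 N·m.
ω = 2π·2900/60 = 303.7 rad/s, so P_max = T_max·ω = 1.353×10^5 W.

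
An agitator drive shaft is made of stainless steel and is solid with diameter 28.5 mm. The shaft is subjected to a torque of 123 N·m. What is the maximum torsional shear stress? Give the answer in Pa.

2.71e7 Pa

J = πd⁴/32 = π(0.0285)⁴/32 = 6.477×10^-8 m⁴.
τ_max = T·r/J = 123.0 × 0.0143 / 6.477×10^-8 = 2.706×10^7 Pa.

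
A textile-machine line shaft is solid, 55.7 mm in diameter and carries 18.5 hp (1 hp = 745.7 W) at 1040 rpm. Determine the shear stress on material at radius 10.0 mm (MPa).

ω = 2π·1040/60 = 108.9 rad/s, so T = P/ω = 18.5×745.7 / 108.9 = 126.7 N·m.
J = πd⁴/32 = π(0.0557)⁴/32 = 9.450×10^-7 m⁴.
Shear stress varies linearly with radius: τ = T·r/J = 126.7 × 0.0100 / 9.450×10^-7 = 1.340×10^6 Pa.

1.34 MPa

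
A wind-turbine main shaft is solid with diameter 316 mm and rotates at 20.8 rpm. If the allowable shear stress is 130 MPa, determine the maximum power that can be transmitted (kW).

J = πd⁴/32 = π(0.316)⁴/32 = 9.789×10^-4 m⁴.
T_max = τ_allow·J/r = 1.30×10^8 × 9.789×10^-4 / 0.158 = 805400 N·m.
ω = 2π·20.8/60 = 2.178 rad/s, so P_max = T_max·ω = 1.754×10^6 W.

1750 kW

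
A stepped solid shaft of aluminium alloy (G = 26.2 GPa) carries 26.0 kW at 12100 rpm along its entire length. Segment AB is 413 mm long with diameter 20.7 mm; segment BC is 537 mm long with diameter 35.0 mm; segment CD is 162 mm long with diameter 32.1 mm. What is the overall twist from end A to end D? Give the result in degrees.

1.26°

ω = 2π·12100/60 = 1267 rad/s, so T = P/ω = 26.0×10³ / 1267 = 20.52 N·m.
J_AB = π(0.0207)⁴/32 = 1.80×10^-8 m⁴; J_BC = π(0.0350)⁴/32 = 1.47×10^-7 m⁴; J_CD = π(0.0321)⁴/32 = 1.04×10^-7 m⁴.
θ = (T/G)·Σ L_i/J_i = (20.52/26.2×10⁹)·(0.413/1.80×10^-8 + 0.537/1.47×10^-7 + 0.162/1.04×10^-7) = 0.02202 rad.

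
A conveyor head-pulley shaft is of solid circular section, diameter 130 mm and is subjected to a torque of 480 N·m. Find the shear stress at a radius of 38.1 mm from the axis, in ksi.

J = πd⁴/32 = π(0.130)⁴/32 = 2.804×10^-5 m⁴.
Shear stress varies linearly with radius: τ = T·r/J = 480.0 × 0.0381 / 2.804×10^-5 = 6.522×10^5 Pa.

0.0946 ksi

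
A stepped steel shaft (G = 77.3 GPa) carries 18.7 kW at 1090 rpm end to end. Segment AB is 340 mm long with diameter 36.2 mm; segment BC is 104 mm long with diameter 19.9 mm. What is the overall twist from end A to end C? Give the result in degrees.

ω = 2π·1090/60 = 114.1 rad/s, so T = P/ω = 18.7×10³ / 114.1 = 163.8 N·m.
J_AB = π(0.0362)⁴/32 = 1.69×10^-7 m⁴; J_BC = π(0.0199)⁴/32 = 1.54×10^-8 m⁴.
θ = (T/G)·Σ L_i/J_i = (163.8/77.3×10⁹)·(0.340/1.69×10^-7 + 0.104/1.54×10^-8) = 0.01859 rad.

1.07°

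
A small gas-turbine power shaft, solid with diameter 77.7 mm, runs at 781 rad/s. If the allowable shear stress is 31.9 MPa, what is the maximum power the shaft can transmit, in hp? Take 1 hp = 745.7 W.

3080 hp

J = πd⁴/32 = π(0.0777)⁴/32 = 3.578×10^-6 m⁴.
T_max = τ_allow·J/r = 3.19×10^7 × 3.578×10^-6 / 0.0389 = 2938 N·m.
ω = 781 rad/s, so P_max = T_max·ω = 2.295×10^6 W.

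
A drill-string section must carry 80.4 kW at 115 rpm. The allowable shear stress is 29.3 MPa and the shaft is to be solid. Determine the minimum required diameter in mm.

ω = 2π·115/60 = 12.04 rad/s, so T = P/ω = 80.4×10³ / 12.04 = 6676 N·m.
For a solid shaft τ_max = 16T/(πd³), so d = (16T/(π τ_allow))^(1/3) = (16·6676/(π·2.93×10^7))^(1/3) = 0.1051 m.

105 mm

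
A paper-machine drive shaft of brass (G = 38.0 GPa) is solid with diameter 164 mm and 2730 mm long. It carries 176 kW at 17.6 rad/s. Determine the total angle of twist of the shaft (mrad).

10.1 mrad

ω = 17.6 rad/s, so T = P/ω = 176×10³ / 17.60 = 10000 N·m.
J = πd⁴/32 = π(0.164)⁴/32 = 7.102×10^-5 m⁴.
θ = T·L/(G·J) = 10000 × 2.73 / (38.0×10⁹ × 7.102×10^-5) = 0.01012 rad.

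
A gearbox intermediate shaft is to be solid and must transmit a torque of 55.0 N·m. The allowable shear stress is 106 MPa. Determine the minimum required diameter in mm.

For a solid shaft τ_max = 16T/(πd³), so d = (16T/(π τ_allow))^(1/3) = (16·55.00/(π·1.06×10^8))^(1/3) = 0.01383 m.

13.8 mm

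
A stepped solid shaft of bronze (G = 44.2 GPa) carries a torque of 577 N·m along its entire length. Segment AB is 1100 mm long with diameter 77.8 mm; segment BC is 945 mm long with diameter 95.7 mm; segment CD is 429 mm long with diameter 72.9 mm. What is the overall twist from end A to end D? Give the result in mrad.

7.51 mrad

J_AB = π(0.0778)⁴/32 = 3.60×10^-6 m⁴; J_BC = π(0.0957)⁴/32 = 8.23×10^-6 m⁴; J_CD = π(0.0729)⁴/32 = 2.77×10^-6 m⁴.
θ = (T/G)·Σ L_i/J_i = (577.0/44.2×10⁹)·(1.10/3.60×10^-6 + 0.945/8.23×10^-6 + 0.429/2.77×10^-6) = 7.510×10^-3 rad.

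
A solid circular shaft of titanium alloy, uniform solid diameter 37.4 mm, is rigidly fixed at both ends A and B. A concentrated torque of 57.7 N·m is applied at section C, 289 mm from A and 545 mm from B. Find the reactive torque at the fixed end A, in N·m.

With uniform GJ and both ends fixed, compatibility θ_AC = θ_CB gives T_A·a = T_B·b, together with T_A + T_B = T₀.
T_A = T₀·b/(a+b) = 57.70·545/834.0 = 37.71 N·m; T_B = 19.99 N·m.

37.7 N·m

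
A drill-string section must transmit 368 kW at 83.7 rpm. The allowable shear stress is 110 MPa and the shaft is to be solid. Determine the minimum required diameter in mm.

ω = 2π·83.7/60 = 8.765 rad/s, so T = P/ω = 368×10³ / 8.765 = 41980 N·m.
For a solid shaft τ_max = 16T/(πd³), so d = (16T/(π τ_allow))^(1/3) = (16·41980/(π·1.10×10^8))^(1/3) = 0.1248 m.

125 mm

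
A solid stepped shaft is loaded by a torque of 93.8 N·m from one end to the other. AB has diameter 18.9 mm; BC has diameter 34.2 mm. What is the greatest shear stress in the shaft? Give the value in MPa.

Under the same torque, τ_max = 16T/(πd³) is largest where d is smallest — segment AB (d = 18.9 mm).
τ_max = 16·93.80/(π·(0.0189)³) = 7.076×10^7 Pa.

70.8 MPa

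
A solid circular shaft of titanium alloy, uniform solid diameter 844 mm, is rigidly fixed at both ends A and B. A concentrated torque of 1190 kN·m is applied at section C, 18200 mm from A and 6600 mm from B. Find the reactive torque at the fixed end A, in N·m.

With uniform GJ and both ends fixed, compatibility θ_AC = θ_CB gives T_A·a = T_B·b, together with T_A + T_B = T₀.
T_A = T₀·b/(a+b) = 1.190e6·6600/24800 = 316700 N·m; T_B = 873300 N·m.

317000 N·m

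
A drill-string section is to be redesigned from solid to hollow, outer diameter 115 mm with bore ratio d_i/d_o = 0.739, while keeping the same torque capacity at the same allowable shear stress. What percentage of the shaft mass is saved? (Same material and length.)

Equal τ_max and T ⇒ the solid shaft needs d_s³ = d_o³(1−k⁴), so d_s = 115·(1−0.739⁴)^(1/3) = 102.2 mm.
Area ratio A_h/A_s = d_o²(1−k²)/d_s² = (1−k²)/(1−k⁴)^(2/3) = 0.5748.
Mass saving = 1 − 0.5748 = 42.5 %.

42.5 %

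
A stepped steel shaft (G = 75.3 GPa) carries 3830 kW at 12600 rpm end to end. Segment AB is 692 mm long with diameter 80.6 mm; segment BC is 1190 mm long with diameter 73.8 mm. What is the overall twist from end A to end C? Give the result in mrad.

22.2 mrad

ω = 2π·12600/60 = 1319 rad/s, so T = P/ω = 3830×10³ / 1319 = 2903 N·m.
J_AB = π(0.0806)⁴/32 = 4.14×10^-6 m⁴; J_BC = π(0.0738)⁴/32 = 2.91×10^-6 m⁴.
θ = (T/G)·Σ L_i/J_i = (2903/75.3×10⁹)·(0.692/4.14×10^-6 + 1.19/2.91×10^-6) = 0.02219 rad.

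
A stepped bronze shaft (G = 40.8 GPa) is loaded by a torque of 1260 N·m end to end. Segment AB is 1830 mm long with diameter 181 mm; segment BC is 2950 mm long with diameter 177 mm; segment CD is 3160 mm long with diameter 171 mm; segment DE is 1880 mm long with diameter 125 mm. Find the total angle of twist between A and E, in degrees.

0.290°

J_AB = π(0.181)⁴/32 = 1.05×10^-4 m⁴; J_BC = π(0.177)⁴/32 = 9.64×10^-5 m⁴; J_CD = π(0.171)⁴/32 = 8.39×10^-5 m⁴; J_DE = π(0.125)⁴/32 = 2.40×10^-5 m⁴.
θ = (T/G)·Σ L_i/J_i = (1260/40.8×10⁹)·(1.83/1.05×10^-4 + 2.95/9.64×10^-5 + 3.16/8.39×10^-5 + 1.88/2.40×10^-5) = 5.067×10^-3 rad.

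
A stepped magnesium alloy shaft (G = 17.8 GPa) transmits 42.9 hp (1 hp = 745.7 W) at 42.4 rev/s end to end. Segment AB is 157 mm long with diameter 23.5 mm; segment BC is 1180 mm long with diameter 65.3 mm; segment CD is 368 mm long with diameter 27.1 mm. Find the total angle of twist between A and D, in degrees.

4.97°

ω = 2π·42.4 = 266.4 rad/s, so T = P/ω = 42.9×745.7 / 266.4 = 120.1 N·m.
J_AB = π(0.0235)⁴/32 = 2.99×10^-8 m⁴; J_BC = π(0.0653)⁴/32 = 1.79×10^-6 m⁴; J_CD = π(0.0271)⁴/32 = 5.30×10^-8 m⁴.
θ = (T/G)·Σ L_i/J_i = (120.1/17.8×10⁹)·(0.157/2.99×10^-8 + 1.18/1.79×10^-6 + 0.368/5.30×10^-8) = 0.08672 rad.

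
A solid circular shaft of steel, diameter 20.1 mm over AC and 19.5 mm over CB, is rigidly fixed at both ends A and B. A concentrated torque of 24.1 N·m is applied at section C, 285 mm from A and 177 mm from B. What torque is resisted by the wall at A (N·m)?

9.93 N·m

Compatibility: T_A·a/J_AC = T_B·b/J_CB with T_A + T_B = T₀.
J_AC = 1.60×10^-8 m⁴, J_CB = 1.42×10^-8 m⁴, so T_A = T₀·(J_AC/a)/((J_AC/a)+(J_CB/b)) = 9.933 N·m, T_B = 14.17 N·m.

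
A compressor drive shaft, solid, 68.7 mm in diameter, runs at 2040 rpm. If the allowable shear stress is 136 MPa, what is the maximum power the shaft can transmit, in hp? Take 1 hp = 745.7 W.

J = πd⁴/32 = π(0.0687)⁴/32 = 2.187×10^-6 m⁴.
T_max = τ_allow·J/r = 1.36×10^8 × 2.187×10^-6 / 0.0343 = 8658 N·m.
ω = 2π·2040/60 = 213.6 rad/s, so P_max = T_max·ω = 1.850×10^6 W.

2480 hp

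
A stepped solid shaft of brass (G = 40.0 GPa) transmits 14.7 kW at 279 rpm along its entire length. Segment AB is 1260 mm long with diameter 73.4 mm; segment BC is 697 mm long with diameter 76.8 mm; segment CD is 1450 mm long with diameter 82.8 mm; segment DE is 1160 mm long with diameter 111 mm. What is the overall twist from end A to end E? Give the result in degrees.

0.748°

ω = 2π·279/60 = 29.22 rad/s, so T = P/ω = 14.7×10³ / 29.22 = 503.1 N·m.
J_AB = π(0.0734)⁴/32 = 2.85×10^-6 m⁴; J_BC = π(0.0768)⁴/32 = 3.42×10^-6 m⁴; J_CD = π(0.0828)⁴/32 = 4.61×10^-6 m⁴; J_DE = π(0.111)⁴/32 = 1.49×10^-5 m⁴.
θ = (T/G)·Σ L_i/J_i = (503.1/40.0×10⁹)·(1.26/2.85×10^-6 + 0.697/3.42×10^-6 + 1.45/4.61×10^-6 + 1.16/1.49×10^-5) = 0.01306 rad.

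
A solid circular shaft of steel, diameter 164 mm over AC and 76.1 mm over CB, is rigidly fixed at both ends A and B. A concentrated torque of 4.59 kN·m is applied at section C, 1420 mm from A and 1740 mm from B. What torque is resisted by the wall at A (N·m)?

Compatibility: T_A·a/J_AC = T_B·b/J_CB with T_A + T_B = T₀.
J_AC = 7.10×10^-5 m⁴, J_CB = 3.29×10^-6 m⁴, so T_A = T₀·(J_AC/a)/((J_AC/a)+(J_CB/b)) = 4423 N·m, T_B = 167.3 N·m.

4420 N·m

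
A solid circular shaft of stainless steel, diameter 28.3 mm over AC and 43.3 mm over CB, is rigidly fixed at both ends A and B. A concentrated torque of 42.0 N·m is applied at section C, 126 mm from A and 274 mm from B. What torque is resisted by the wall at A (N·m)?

Compatibility: T_A·a/J_AC = T_B·b/J_CB with T_A + T_B = T₀.
J_AC = 6.30×10^-8 m⁴, J_CB = 3.45×10^-7 m⁴, so T_A = T₀·(J_AC/a)/((J_AC/a)+(J_CB/b)) = 11.93 N·m, T_B = 30.07 N·m.

11.9 N·m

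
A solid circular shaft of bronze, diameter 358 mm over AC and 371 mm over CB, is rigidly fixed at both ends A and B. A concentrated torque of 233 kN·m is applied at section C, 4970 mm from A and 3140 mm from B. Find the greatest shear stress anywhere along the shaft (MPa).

Compatibility: T_A·a/J_AC = T_B·b/J_CB with T_A + T_B = T₀.
J_AC = 1.61×10^-3 m⁴, J_CB = 1.86×10^-3 m⁴, so T_A = T₀·(J_AC/a)/((J_AC/a)+(J_CB/b)) = 82460 N·m, T_B = 150500 N·m.
τ in each portion: τ_AC = 9.15×10^6 Pa, τ_CB = 1.50×10^7 Pa; maximum is in CB.
τ_max = T_CB·r/J = 150500·0.185/1.86×10^-3 = 1.501×10^7 Pa.

15.0 MPa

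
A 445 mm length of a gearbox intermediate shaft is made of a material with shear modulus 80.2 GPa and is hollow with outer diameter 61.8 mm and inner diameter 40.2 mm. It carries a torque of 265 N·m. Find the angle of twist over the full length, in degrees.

0.0717°

J = π(d_o⁴ − d_i⁴)/32 = π(0.0618⁴ − 0.0402⁴)/32 = 1.176×10^-6 m⁴.
θ = T·L/(G·J) = 265.0 × 0.445 / (80.2×10⁹ × 1.176×10^-6) = 1.251×10^-3 rad.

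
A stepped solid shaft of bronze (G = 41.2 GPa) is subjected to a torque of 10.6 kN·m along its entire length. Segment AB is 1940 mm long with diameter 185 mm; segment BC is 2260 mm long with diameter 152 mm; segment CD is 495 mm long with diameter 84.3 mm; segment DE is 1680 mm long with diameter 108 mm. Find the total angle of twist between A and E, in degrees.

4.21°

J_AB = π(0.185)⁴/32 = 1.15×10^-4 m⁴; J_BC = π(0.152)⁴/32 = 5.24×10^-5 m⁴; J_CD = π(0.0843)⁴/32 = 4.96×10^-6 m⁴; J_DE = π(0.108)⁴/32 = 1.34×10^-5 m⁴.
θ = (T/G)·Σ L_i/J_i = (10600/41.2×10⁹)·(1.94/1.15×10^-4 + 2.26/5.24×10^-5 + 0.495/4.96×10^-6 + 1.68/1.34×10^-5) = 0.07348 rad.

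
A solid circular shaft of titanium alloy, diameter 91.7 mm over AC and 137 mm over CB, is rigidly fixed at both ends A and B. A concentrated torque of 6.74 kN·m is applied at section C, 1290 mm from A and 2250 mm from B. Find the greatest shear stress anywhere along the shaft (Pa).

1.15e7 Pa

Compatibility: T_A·a/J_AC = T_B·b/J_CB with T_A + T_B = T₀.
J_AC = 6.94×10^-6 m⁴, J_CB = 3.46×10^-5 m⁴, so T_A = T₀·(J_AC/a)/((J_AC/a)+(J_CB/b)) = 1748 N·m, T_B = 4992 N·m.
τ in each portion: τ_AC = 1.15×10^7 Pa, τ_CB = 9.89×10^6 Pa; maximum is in AC.
τ_max = T_AC·r/J = 1748·0.0459/6.94×10^-6 = 1.154×10^7 Pa.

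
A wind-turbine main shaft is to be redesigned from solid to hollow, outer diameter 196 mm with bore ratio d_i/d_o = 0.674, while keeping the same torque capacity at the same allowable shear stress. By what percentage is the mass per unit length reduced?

36.3 %

Equal τ_max and T ⇒ the solid shaft needs d_s³ = d_o³(1−k⁴), so d_s = 196·(1−0.674⁴)^(1/3) = 181.5 mm.
Area ratio A_h/A_s = d_o²(1−k²)/d_s² = (1−k²)/(1−k⁴)^(2/3) = 0.6366.
Mass saving = 1 − 0.6366 = 36.3 %.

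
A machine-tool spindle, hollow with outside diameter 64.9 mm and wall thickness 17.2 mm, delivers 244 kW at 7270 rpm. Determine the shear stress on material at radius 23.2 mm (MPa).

4.49 MPa

ω = 2π·7270/60 = 761.3 rad/s, so T = P/ω = 244×10³ / 761.3 = 320.5 N·m.
J = π(d_o⁴ − d_i⁴)/32 = π(0.0649⁴ − 0.0305⁴)/32 = 1.657×10^-6 m⁴.
Shear stress varies linearly with radius: τ = T·r/J = 320.5 × 0.0232 / 1.657×10^-6 = 4.488×10^6 Pa.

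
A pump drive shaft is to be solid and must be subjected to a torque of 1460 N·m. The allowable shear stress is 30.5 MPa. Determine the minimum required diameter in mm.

62.5 mm

For a solid shaft τ_max = 16T/(πd³), so d = (16T/(π τ_allow))^(1/3) = (16·1460/(π·3.05×10^7))^(1/3) = 0.06247 m.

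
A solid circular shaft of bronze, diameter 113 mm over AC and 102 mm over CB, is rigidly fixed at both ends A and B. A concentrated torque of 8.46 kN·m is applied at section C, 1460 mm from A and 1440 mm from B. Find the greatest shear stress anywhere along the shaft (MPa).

Compatibility: T_A·a/J_AC = T_B·b/J_CB with T_A + T_B = T₀.
J_AC = 1.60×10^-5 m⁴, J_CB = 1.06×10^-5 m⁴, so T_A = T₀·(J_AC/a)/((J_AC/a)+(J_CB/b)) = 5056 N·m, T_B = 3404 N·m.
τ in each portion: τ_AC = 1.78×10^7 Pa, τ_CB = 1.63×10^7 Pa; maximum is in AC.
τ_max = T_AC·r/J = 5056·0.0565/1.60×10^-5 = 1.785×10^7 Pa.

17.8 MPa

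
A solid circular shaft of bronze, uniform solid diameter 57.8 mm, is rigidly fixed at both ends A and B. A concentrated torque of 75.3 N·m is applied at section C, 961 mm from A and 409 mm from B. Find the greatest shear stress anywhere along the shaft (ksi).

With uniform GJ and both ends fixed, compatibility θ_AC = θ_CB gives T_A·a = T_B·b, together with T_A + T_B = T₀.
T_A = T₀·b/(a+b) = 75.30·409/1370 = 22.48 N·m; T_B = 52.82 N·m.
τ in each portion: τ_AC = 5.93×10^5 Pa, τ_CB = 1.39×10^6 Pa; maximum is in CB.
τ_max = T_CB·r/J = 52.82·0.0289/1.10×10^-6 = 1.393×10^6 Pa.

0.202 ksi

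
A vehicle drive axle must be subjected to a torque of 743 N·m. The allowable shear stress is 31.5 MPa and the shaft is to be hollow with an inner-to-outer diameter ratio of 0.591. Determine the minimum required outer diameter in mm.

51.5 mm

For a hollow shaft with d_i/d_o = 0.591: τ_max = 16T/(π d_o³ (1−k⁴)), so d_o = [16T/(π τ_allow (1−k⁴))]^(1/3) = [16·743.0/(π·3.15×10^7·0.8780)]^(1/3) = 0.05153 m.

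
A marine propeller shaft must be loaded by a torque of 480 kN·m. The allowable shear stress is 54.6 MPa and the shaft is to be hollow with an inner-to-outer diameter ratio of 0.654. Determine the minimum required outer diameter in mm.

For a hollow shaft with d_i/d_o = 0.654: τ_max = 16T/(π d_o³ (1−k⁴)), so d_o = [16T/(π τ_allow (1−k⁴))]^(1/3) = [16·480000/(π·5.46×10^7·0.8171)]^(1/3) = 0.3798 m.

380 mm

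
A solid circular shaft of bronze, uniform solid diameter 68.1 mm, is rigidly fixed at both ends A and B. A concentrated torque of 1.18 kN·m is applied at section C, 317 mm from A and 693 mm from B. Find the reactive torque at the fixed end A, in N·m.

810 N·m

With uniform GJ and both ends fixed, compatibility θ_AC = θ_CB gives T_A·a = T_B·b, together with T_A + T_B = T₀.
T_A = T₀·b/(a+b) = 1180·693/1010 = 809.6 N·m; T_B = 370.4 N·m.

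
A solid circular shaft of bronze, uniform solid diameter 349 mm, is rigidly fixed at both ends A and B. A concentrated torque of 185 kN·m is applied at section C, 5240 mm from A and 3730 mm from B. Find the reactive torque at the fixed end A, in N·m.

With uniform GJ and both ends fixed, compatibility θ_AC = θ_CB gives T_A·a = T_B·b, together with T_A + T_B = T₀.
T_A = T₀·b/(a+b) = 185000·3730/8970 = 76930 N·m; T_B = 108100 N·m.

76900 N·m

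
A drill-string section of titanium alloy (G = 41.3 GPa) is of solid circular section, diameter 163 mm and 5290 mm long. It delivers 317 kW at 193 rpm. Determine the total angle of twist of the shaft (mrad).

ω = 2π·193/60 = 20.21 rad/s, so T = P/ω = 317×10³ / 20.21 = 15680 N·m.
J = πd⁴/32 = π(0.163)⁴/32 = 6.930×10^-5 m⁴.
θ = T·L/(G·J) = 15680 × 5.29 / (41.3×10⁹ × 6.930×10^-5) = 0.02899 rad.

29.0 mrad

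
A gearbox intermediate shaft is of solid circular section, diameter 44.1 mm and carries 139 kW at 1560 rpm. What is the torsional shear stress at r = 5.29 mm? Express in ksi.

ω = 2π·1560/60 = 163.4 rad/s, so T = P/ω = 139×10³ / 163.4 = 850.9 N·m.
J = πd⁴/32 = π(0.0441)⁴/32 = 3.713×10^-7 m⁴.
Shear stress varies linearly with radius: τ = T·r/J = 850.9 × 0.00529 / 3.713×10^-7 = 1.212×10^7 Pa.

1.76 ksi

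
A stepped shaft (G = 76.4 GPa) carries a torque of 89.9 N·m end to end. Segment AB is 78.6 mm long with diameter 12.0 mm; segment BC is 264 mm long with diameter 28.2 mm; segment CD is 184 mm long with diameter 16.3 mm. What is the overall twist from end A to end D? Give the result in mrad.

J_AB = π(0.0120)⁴/32 = 2.04×10^-9 m⁴; J_BC = π(0.0282)⁴/32 = 6.21×10^-8 m⁴; J_CD = π(0.0163)⁴/32 = 6.93×10^-9 m⁴.
θ = (T/G)·Σ L_i/J_i = (89.90/76.4×10⁹)·(0.0786/2.04×10^-9 + 0.264/6.21×10^-8 + 0.184/6.93×10^-9) = 0.08168 rad.

81.7 mrad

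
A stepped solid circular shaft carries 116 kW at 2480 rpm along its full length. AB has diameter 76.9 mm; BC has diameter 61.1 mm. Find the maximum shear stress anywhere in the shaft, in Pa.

ω = 2π·2480/60 = 259.7 rad/s, so T = P/ω = 116×10³ / 259.7 = 446.7 N·m.
Under the same torque, τ_max = 16T/(πd³) is largest where d is smallest — segment BC (d = 61.1 mm).
τ_max = 16·446.7/(π·(0.0611)³) = 9.973×10^6 Pa.

9.97e6 Pa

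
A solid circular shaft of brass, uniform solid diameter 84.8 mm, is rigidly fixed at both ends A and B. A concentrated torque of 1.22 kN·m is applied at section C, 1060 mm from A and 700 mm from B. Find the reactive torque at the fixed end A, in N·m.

485 N·m

With uniform GJ and both ends fixed, compatibility θ_AC = θ_CB gives T_A·a = T_B·b, together with T_A + T_B = T₀.
T_A = T₀·b/(a+b) = 1220·700/1760 = 485.2 N·m; T_B = 734.8 N·m.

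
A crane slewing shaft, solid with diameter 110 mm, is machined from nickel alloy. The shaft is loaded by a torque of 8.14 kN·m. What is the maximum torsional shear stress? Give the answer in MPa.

31.1 MPa

J = πd⁴/32 = π(0.110)⁴/32 = 1.437×10^-5 m⁴.
τ_max = T·r/J = 8140 × 0.0550 / 1.437×10^-5 = 3.115×10^7 Pa.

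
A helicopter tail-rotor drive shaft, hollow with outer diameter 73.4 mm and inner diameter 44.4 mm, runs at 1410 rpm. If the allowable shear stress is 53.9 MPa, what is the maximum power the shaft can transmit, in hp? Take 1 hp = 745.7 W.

718 hp

J = π(d_o⁴ − d_i⁴)/32 = π(0.0734⁴ − 0.0444⁴)/32 = 2.468×10^-6 m⁴.
T_max = τ_allow·J/r = 5.39×10^7 × 2.468×10^-6 / 0.0367 = 3625 N·m.
ω = 2π·1410/60 = 147.7 rad/s, so P_max = T_max·ω = 5.352×10^5 W.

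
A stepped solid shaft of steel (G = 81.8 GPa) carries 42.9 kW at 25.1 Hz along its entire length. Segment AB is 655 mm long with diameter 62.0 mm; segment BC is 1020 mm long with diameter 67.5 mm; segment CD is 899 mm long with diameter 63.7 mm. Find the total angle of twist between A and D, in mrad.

ω = 2π·25.1 = 157.7 rad/s, so T = P/ω = 42.9×10³ / 157.7 = 272.0 N·m.
J_AB = π(0.0620)⁴/32 = 1.45×10^-6 m⁴; J_BC = π(0.0675)⁴/32 = 2.04×10^-6 m⁴; J_CD = π(0.0637)⁴/32 = 1.62×10^-6 m⁴.
θ = (T/G)·Σ L_i/J_i = (272.0/81.8×10⁹)·(0.655/1.45×10^-6 + 1.02/2.04×10^-6 + 0.899/1.62×10^-6) = 5.015×10^-3 rad.

5.02 mrad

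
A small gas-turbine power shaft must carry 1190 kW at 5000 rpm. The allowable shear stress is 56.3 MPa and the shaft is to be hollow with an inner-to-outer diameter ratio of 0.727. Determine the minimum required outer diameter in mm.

ω = 2π·5000/60 = 523.6 rad/s, so T = P/ω = 1190×10³ / 523.6 = 2273 N·m.
For a hollow shaft with d_i/d_o = 0.727: τ_max = 16T/(π d_o³ (1−k⁴)), so d_o = [16T/(π τ_allow (1−k⁴))]^(1/3) = [16·2273/(π·5.63×10^7·0.7207)]^(1/3) = 0.06583 m.

65.8 mm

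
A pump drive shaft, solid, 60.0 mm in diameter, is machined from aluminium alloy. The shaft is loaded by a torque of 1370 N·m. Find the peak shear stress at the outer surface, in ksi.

J = πd⁴/32 = π(0.0600)⁴/32 = 1.272×10^-6 m⁴.
τ_max = T·r/J = 1370 × 0.0300 / 1.272×10^-6 = 3.230×10^7 Pa.

4.69 ksi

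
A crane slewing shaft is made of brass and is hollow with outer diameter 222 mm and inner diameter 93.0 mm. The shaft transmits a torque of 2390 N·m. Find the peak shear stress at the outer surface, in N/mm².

1.15 N/mm²

J = π(d_o⁴ − d_i⁴)/32 = π(0.222⁴ − 0.0930⁴)/32 = 2.311×10^-4 m⁴.
τ_max = T·r/J = 2390 × 0.111 / 2.311×10^-4 = 1.148×10^6 Pa.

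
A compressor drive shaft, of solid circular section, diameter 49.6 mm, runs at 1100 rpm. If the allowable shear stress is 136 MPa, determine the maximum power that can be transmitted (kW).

375 kW

J = πd⁴/32 = π(0.0496)⁴/32 = 5.942×10^-7 m⁴.
T_max = τ_allow·J/r = 1.36×10^8 × 5.942×10^-7 / 0.0248 = 3258 N·m.
ω = 2π·1100/60 = 115.2 rad/s, so P_max = T_max·ω = 3.753×10^5 W.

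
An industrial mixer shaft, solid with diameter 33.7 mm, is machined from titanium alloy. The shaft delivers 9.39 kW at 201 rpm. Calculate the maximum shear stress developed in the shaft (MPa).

ω = 2π·201/60 = 21.05 rad/s, so T = P/ω = 9.39×10³ / 21.05 = 446.1 N·m.
J = πd⁴/32 = π(0.0337)⁴/32 = 1.266×10^-7 m⁴.
τ_max = T·r/J = 446.1 × 0.0169 / 1.266×10^-7 = 5.936×10^7 Pa.

59.4 MPa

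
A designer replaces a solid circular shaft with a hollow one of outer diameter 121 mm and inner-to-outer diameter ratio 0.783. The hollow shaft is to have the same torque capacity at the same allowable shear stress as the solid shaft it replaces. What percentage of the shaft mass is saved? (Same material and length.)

47.0 %

Equal τ_max and T ⇒ the solid shaft needs d_s³ = d_o³(1−k⁴), so d_s = 121·(1−0.783⁴)^(1/3) = 103.4 mm.
Area ratio A_h/A_s = d_o²(1−k²)/d_s² = (1−k²)/(1−k⁴)^(2/3) = 0.5298.
Mass saving = 1 − 0.5298 = 47.0 %.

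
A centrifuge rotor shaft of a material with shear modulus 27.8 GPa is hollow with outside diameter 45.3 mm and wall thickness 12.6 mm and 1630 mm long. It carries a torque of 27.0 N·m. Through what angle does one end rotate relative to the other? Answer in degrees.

0.228°

J = π(d_o⁴ − d_i⁴)/32 = π(0.0453⁴ − 0.0201⁴)/32 = 3.974×10^-7 m⁴.
θ = T·L/(G·J) = 27.00 × 1.63 / (27.8×10⁹ × 3.974×10^-7) = 3.984×10^-3 rad.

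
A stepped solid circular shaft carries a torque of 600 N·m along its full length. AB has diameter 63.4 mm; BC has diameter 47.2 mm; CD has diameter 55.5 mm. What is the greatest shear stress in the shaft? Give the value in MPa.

29.1 MPa

Under the same torque, τ_max = 16T/(πd³) is largest where d is smallest — segment BC (d = 47.2 mm).
τ_max = 16·600.0/(π·(0.0472)³) = 2.906×10^7 Pa.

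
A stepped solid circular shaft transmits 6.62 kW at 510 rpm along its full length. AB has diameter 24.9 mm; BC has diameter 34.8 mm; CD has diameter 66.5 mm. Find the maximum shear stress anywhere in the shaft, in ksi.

5.93 ksi

ω = 2π·510/60 = 53.41 rad/s, so T = P/ω = 6.62×10³ / 53.41 = 124.0 N·m.
Under the same torque, τ_max = 16T/(πd³) is largest where d is smallest — segment AB (d = 24.9 mm).
τ_max = 16·124.0/(π·(0.0249)³) = 4.089×10^7 Pa.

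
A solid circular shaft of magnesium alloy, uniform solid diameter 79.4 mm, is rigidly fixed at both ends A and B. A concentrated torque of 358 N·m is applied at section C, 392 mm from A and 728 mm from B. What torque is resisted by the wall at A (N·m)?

233 N·m

With uniform GJ and both ends fixed, compatibility θ_AC = θ_CB gives T_A·a = T_B·b, together with T_A + T_B = T₀.
T_A = T₀·b/(a+b) = 358.0·728/1120 = 232.7 N·m; T_B = 125.3 N·m.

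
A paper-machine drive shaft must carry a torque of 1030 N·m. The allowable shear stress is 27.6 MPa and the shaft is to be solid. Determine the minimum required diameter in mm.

57.5 mm

For a solid shaft τ_max = 16T/(πd³), so d = (16T/(π τ_allow))^(1/3) = (16·1030/(π·2.76×10^7))^(1/3) = 0.05750 m.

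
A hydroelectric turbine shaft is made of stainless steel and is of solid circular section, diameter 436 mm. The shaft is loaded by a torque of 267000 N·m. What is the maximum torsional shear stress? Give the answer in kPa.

J = πd⁴/32 = π(0.436)⁴/32 = 3.548×10^-3 m⁴.
τ_max = T·r/J = 267000 × 0.218 / 3.548×10^-3 = 1.641×10^7 Pa.

16400 kPa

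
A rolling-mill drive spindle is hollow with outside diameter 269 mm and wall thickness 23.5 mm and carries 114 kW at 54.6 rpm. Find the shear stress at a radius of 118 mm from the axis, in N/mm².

ω = 2π·54.6/60 = 5.718 rad/s, so T = P/ω = 114×10³ / 5.718 = 19940 N·m.
J = π(d_o⁴ − d_i⁴)/32 = π(0.269⁴ − 0.222⁴)/32 = 2.756×10^-4 m⁴.
Shear stress varies linearly with radius: τ = T·r/J = 19940 × 0.118 / 2.756×10^-4 = 8.537×10^6 Pa.

8.54 N/mm²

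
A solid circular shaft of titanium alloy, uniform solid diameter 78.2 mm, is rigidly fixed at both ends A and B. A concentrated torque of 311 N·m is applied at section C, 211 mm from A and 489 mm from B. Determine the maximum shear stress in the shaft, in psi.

336 psi

With uniform GJ and both ends fixed, compatibility θ_AC = θ_CB gives T_A·a = T_B·b, together with T_A + T_B = T₀.
T_A = T₀·b/(a+b) = 311.0·489/700.0 = 217.3 N·m; T_B = 93.74 N·m.
τ in each portion: τ_AC = 2.31×10^6 Pa, τ_CB = 9.98×10^5 Pa; maximum is in AC.
τ_max = T_AC·r/J = 217.3·0.0391/3.67×10^-6 = 2.314×10^6 Pa.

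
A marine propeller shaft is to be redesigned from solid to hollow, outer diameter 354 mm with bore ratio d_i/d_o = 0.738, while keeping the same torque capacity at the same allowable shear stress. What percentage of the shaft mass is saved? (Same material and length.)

42.4 %

Equal τ_max and T ⇒ the solid shaft needs d_s³ = d_o³(1−k⁴), so d_s = 354·(1−0.738⁴)^(1/3) = 314.8 mm.
Area ratio A_h/A_s = d_o²(1−k²)/d_s² = (1−k²)/(1−k⁴)^(2/3) = 0.5757.
Mass saving = 1 − 0.5757 = 42.4 %.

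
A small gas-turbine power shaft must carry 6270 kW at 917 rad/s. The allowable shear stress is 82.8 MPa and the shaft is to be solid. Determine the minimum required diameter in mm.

ω = 917 rad/s, so T = P/ω = 6270×10³ / 917.0 = 6838 N·m.
For a solid shaft τ_max = 16T/(πd³), so d = (16T/(π τ_allow))^(1/3) = (16·6838/(π·8.28×10^7))^(1/3) = 0.07492 m.

74.9 mm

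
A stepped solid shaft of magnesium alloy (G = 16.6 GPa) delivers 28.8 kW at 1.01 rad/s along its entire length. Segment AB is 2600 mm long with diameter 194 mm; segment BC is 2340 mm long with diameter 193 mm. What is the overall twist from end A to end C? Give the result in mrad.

ω = 1.01 rad/s, so T = P/ω = 28.8×10³ / 1.010 = 28510 N·m.
J_AB = π(0.194)⁴/32 = 1.39×10^-4 m⁴; J_BC = π(0.193)⁴/32 = 1.36×10^-4 m⁴.
θ = (T/G)·Σ L_i/J_i = (28510/16.6×10⁹)·(2.60/1.39×10^-4 + 2.34/1.36×10^-4) = 0.06163 rad.

61.6 mrad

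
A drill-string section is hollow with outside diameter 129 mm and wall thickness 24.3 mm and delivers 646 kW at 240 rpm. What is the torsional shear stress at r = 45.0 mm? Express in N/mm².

ω = 2π·240/60 = 25.13 rad/s, so T = P/ω = 646×10³ / 25.13 = 25700 N·m.
J = π(d_o⁴ − d_i⁴)/32 = π(0.129⁴ − 0.0804⁴)/32 = 2.308×10^-5 m⁴.
Shear stress varies linearly with radius: τ = T·r/J = 25700 × 0.0450 / 2.308×10^-5 = 5.011×10^7 Pa.

50.1 N/mm²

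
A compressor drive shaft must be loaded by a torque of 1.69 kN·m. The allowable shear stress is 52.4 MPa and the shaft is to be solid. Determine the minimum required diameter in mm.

54.8 mm

For a solid shaft τ_max = 16T/(πd³), so d = (16T/(π τ_allow))^(1/3) = (16·1690/(π·5.24×10^7))^(1/3) = 0.05477 m.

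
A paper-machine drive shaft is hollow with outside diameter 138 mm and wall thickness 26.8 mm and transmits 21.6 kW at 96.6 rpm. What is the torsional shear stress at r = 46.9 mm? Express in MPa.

3.27 MPa

ω = 2π·96.6/60 = 10.12 rad/s, so T = P/ω = 21.6×10³ / 10.12 = 2135 N·m.
J = π(d_o⁴ − d_i⁴)/32 = π(0.138⁴ − 0.0844⁴)/32 = 3.062×10^-5 m⁴.
Shear stress varies linearly with radius: τ = T·r/J = 2135 × 0.0469 / 3.062×10^-5 = 3.270×10^6 Pa.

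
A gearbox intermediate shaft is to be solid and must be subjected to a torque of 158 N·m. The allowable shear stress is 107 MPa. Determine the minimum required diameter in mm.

19.6 mm

For a solid shaft τ_max = 16T/(πd³), so d = (16T/(π τ_allow))^(1/3) = (16·158.0/(π·1.07×10^8))^(1/3) = 0.01959 m.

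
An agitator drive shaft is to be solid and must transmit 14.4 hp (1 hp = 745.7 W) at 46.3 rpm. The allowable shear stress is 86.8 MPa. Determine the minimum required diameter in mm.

ω = 2π·46.3/60 = 4.849 rad/s, so T = P/ω = 14.4×745.7 / 4.849 = 2215 N·m.
For a solid shaft τ_max = 16T/(πd³), so d = (16T/(π τ_allow))^(1/3) = (16·2215/(π·8.68×10^7))^(1/3) = 0.05065 m.

50.7 mm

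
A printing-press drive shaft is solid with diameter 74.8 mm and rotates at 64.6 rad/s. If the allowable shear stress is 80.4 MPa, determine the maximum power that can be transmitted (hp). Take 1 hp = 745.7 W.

572 hp

J = πd⁴/32 = π(0.0748)⁴/32 = 3.073×10^-6 m⁴.
T_max = τ_allow·J/r = 8.04×10^7 × 3.073×10^-6 / 0.0374 = 6607 N·m.
ω = 64.6 rad/s, so P_max = T_max·ω = 4.268×10^5 W.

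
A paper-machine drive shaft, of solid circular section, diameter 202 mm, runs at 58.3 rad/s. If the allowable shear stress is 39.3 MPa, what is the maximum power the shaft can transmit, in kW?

3710 kW

J = πd⁴/32 = π(0.202)⁴/32 = 1.635×10^-4 m⁴.
T_max = τ_allow·J/r = 3.93×10^7 × 1.635×10^-4 / 0.101 = 63600 N·m.
ω = 58.3 rad/s, so P_max = T_max·ω = 3.708×10^6 W.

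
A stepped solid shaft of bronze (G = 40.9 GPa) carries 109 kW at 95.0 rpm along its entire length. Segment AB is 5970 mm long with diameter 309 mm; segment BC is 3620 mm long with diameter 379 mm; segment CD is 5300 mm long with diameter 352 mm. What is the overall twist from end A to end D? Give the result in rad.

0.00321 rad

ω = 2π·95.0/60 = 9.948 rad/s, so T = P/ω = 109×10³ / 9.948 = 10960 N·m.
J_AB = π(0.309)⁴/32 = 8.95×10^-4 m⁴; J_BC = π(0.379)⁴/32 = 2.03×10^-3 m⁴; J_CD = π(0.352)⁴/32 = 1.51×10^-3 m⁴.
θ = (T/G)·Σ L_i/J_i = (10960/40.9×10⁹)·(5.97/8.95×10^-4 + 3.62/2.03×10^-3 + 5.30/1.51×10^-3) = 3.208×10^-3 rad.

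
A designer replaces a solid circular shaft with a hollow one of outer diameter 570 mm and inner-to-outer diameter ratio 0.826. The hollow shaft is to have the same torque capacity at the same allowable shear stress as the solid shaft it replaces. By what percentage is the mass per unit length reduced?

Equal τ_max and T ⇒ the solid shaft needs d_s³ = d_o³(1−k⁴), so d_s = 570·(1−0.826⁴)^(1/3) = 462.6 mm.
Area ratio A_h/A_s = d_o²(1−k²)/d_s² = (1−k²)/(1−k⁴)^(2/3) = 0.4824.
Mass saving = 1 − 0.4824 = 51.8 %.

51.8 %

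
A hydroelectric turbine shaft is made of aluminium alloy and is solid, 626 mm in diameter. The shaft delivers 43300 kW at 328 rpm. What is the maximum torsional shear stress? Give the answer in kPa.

ω = 2π·328/60 = 34.35 rad/s, so T = P/ω = 43300×10³ / 34.35 = 1.261e6 N·m.
J = πd⁴/32 = π(0.626)⁴/32 = 0.01508 m⁴.
τ_max = T·r/J = 1.261e6 × 0.313 / 0.01508 = 2.617×10^7 Pa.

26200 kPa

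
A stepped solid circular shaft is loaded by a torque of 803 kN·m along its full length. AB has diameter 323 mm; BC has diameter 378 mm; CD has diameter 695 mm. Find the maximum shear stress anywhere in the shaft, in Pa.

1.21e8 Pa

Under the same torque, τ_max = 16T/(πd³) is largest where d is smallest — segment AB (d = 323 mm).
τ_max = 16·803000/(π·(0.323)³) = 1.214×10^8 Pa.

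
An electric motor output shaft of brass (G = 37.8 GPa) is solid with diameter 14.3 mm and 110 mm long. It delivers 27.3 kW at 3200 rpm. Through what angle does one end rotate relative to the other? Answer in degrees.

3.31°

ω = 2π·3200/60 = 335.1 rad/s, so T = P/ω = 27.3×10³ / 335.1 = 81.47 N·m.
J = πd⁴/32 = π(0.0143)⁴/32 = 4.105×10^-9 m⁴.
θ = T·L/(G·J) = 81.47 × 0.110 / (37.8×10⁹ × 4.105×10^-9) = 0.05775 rad.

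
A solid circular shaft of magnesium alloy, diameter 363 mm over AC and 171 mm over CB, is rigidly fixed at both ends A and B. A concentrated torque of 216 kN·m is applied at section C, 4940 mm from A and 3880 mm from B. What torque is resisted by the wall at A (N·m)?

203000 N·m

Compatibility: T_A·a/J_AC = T_B·b/J_CB with T_A + T_B = T₀.
J_AC = 1.70×10^-3 m⁴, J_CB = 8.39×10^-5 m⁴, so T_A = T₀·(J_AC/a)/((J_AC/a)+(J_CB/b)) = 203300 N·m, T_B = 12740 N·m.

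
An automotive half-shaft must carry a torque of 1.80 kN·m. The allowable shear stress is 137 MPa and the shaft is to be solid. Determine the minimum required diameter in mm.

For a solid shaft τ_max = 16T/(πd³), so d = (16T/(π τ_allow))^(1/3) = (16·1800/(π·1.37×10^8))^(1/3) = 0.04060 m.

40.6 mm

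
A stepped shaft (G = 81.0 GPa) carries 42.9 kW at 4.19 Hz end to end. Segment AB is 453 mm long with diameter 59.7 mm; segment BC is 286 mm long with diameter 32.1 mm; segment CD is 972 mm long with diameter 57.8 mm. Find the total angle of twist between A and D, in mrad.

ω = 2π·4.19 = 26.33 rad/s, so T = P/ω = 42.9×10³ / 26.33 = 1630 N·m.
J_AB = π(0.0597)⁴/32 = 1.25×10^-6 m⁴; J_BC = π(0.0321)⁴/32 = 1.04×10^-7 m⁴; J_CD = π(0.0578)⁴/32 = 1.10×10^-6 m⁴.
θ = (T/G)·Σ L_i/J_i = (1630/81.0×10⁹)·(0.453/1.25×10^-6 + 0.286/1.04×10^-7 + 0.972/1.10×10^-6) = 0.08035 rad.

80.4 mrad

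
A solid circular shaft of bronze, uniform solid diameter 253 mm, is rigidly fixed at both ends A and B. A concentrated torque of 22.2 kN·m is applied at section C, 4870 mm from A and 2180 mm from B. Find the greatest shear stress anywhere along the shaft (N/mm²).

4.82 N/mm²

With uniform GJ and both ends fixed, compatibility θ_AC = θ_CB gives T_A·a = T_B·b, together with T_A + T_B = T₀.
T_A = T₀·b/(a+b) = 22200·2180/7050 = 6865 N·m; T_B = 15340 N·m.
τ in each portion: τ_AC = 2.16×10^6 Pa, τ_CB = 4.82×10^6 Pa; maximum is in CB.
τ_max = T_CB·r/J = 15340·0.127/4.02×10^-4 = 4.823×10^6 Pa.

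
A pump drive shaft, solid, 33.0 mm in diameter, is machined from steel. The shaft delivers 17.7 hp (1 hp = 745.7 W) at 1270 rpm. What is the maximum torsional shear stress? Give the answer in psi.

ω = 2π·1270/60 = 133.0 rad/s, so T = P/ω = 17.7×745.7 / 133.0 = 99.24 N·m.
J = πd⁴/32 = π(0.0330)⁴/32 = 1.164×10^-7 m⁴.
τ_max = T·r/J = 99.24 × 0.0165 / 1.164×10^-7 = 1.406×10^7 Pa.

2040 psi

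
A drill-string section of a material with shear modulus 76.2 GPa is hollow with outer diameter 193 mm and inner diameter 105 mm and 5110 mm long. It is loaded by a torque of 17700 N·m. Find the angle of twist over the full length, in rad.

0.00955 rad

J = π(d_o⁴ − d_i⁴)/32 = π(0.193⁴ − 0.105⁴)/32 = 1.243×10^-4 m⁴.
θ = T·L/(G·J) = 17700 × 5.11 / (76.2×10⁹ × 1.243×10^-4) = 9.551×10^-3 rad.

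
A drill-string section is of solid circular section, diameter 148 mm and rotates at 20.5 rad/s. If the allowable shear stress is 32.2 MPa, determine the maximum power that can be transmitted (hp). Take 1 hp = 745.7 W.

J = πd⁴/32 = π(0.148)⁴/32 = 4.710×10^-5 m⁴.
T_max = τ_allow·J/r = 3.22×10^7 × 4.710×10^-5 / 0.0740 = 20500 N·m.
ω = 20.5 rad/s, so P_max = T_max·ω = 4.202×10^5 W.

563 hp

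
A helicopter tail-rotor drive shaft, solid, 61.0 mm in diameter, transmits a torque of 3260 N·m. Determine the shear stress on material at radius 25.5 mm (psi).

8870 psi

J = πd⁴/32 = π(0.0610)⁴/32 = 1.359×10^-6 m⁴.
Shear stress varies linearly with radius: τ = T·r/J = 3260 × 0.0255 / 1.359×10^-6 = 6.116×10^7 Pa.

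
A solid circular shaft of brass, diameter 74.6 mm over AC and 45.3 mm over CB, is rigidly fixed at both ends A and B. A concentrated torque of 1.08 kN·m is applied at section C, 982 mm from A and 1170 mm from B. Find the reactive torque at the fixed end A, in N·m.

969 N·m

Compatibility: T_A·a/J_AC = T_B·b/J_CB with T_A + T_B = T₀.
J_AC = 3.04×10^-6 m⁴, J_CB = 4.13×10^-7 m⁴, so T_A = T₀·(J_AC/a)/((J_AC/a)+(J_CB/b)) = 969.4 N·m, T_B = 110.6 N·m.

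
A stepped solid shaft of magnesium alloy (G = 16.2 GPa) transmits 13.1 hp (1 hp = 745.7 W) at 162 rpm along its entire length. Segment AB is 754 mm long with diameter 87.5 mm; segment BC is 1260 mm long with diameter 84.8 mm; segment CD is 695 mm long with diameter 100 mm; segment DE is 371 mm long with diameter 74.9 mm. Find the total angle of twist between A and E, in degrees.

1.16°

ω = 2π·162/60 = 16.96 rad/s, so T = P/ω = 13.1×745.7 / 16.96 = 575.8 N·m.
J_AB = π(0.0875)⁴/32 = 5.75×10^-6 m⁴; J_BC = π(0.0848)⁴/32 = 5.08×10^-6 m⁴; J_CD = π(0.100)⁴/32 = 9.82×10^-6 m⁴; J_DE = π(0.0749)⁴/32 = 3.09×10^-6 m⁴.
θ = (T/G)·Σ L_i/J_i = (575.8/16.2×10⁹)·(0.754/5.75×10^-6 + 1.26/5.08×10^-6 + 0.695/9.82×10^-6 + 0.371/3.09×10^-6) = 0.02026 rad.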